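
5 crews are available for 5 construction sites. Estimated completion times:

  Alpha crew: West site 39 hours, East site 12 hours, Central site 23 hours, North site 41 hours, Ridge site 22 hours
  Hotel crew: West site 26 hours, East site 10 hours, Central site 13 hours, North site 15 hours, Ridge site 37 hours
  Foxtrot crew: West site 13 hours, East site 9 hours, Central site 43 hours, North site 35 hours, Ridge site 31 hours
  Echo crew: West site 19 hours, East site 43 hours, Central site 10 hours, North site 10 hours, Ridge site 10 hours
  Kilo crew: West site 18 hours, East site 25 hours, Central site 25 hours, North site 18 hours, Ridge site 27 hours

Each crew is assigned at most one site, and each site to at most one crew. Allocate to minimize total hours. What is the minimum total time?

This is a one-to-one assignment (minimum-cost bipartite matching).
Optimal: Alpha crew→East site (12 hours), Hotel crew→Central site (13 hours), Foxtrot crew→West site (13 hours), Echo crew→Ridge site (10 hours), Kilo crew→North site (18 hours) — total 12+13+13+10+18 = 66 hours.
Column-greedy (each site in turn goes to its cheapest remaining crew) gives 73 hours, worse by 7.

Minimum total: 66 hours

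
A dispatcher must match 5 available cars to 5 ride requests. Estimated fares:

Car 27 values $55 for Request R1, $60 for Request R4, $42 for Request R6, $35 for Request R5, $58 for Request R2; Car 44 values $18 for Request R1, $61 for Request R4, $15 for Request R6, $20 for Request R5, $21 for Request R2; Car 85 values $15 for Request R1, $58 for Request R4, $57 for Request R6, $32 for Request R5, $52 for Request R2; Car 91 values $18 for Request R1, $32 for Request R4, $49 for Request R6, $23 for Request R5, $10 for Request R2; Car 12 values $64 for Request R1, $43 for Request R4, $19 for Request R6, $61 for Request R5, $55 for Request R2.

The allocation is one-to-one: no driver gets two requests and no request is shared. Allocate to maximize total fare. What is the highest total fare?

Optimal: Car 27→Request R1 ($55), Car 44→Request R4 ($61), Car 85→Request R2 ($52), Car 91→Request R6 ($49), Car 12→Request R5 ($61) — total 55+61+52+49+61 = $278.
Row-greedy (each driver in turn takes its best remaining request) gives $225, worse by 53.
No other one-to-one assignment exceeds $278.

Max total: $278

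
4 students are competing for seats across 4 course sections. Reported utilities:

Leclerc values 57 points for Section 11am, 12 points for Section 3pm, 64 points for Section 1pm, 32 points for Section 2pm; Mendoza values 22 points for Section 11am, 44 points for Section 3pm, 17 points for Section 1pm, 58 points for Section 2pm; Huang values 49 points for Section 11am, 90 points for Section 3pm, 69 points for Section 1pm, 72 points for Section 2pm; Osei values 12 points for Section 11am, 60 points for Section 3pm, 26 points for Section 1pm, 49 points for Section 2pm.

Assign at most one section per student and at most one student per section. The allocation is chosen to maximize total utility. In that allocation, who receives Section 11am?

Optimal: Leclerc→Section 11am (57 points), Mendoza→Section 2pm (58 points), Huang→Section 1pm (69 points), Osei→Section 3pm (60 points) — total 57+58+69+60 = 244 points.
Row-greedy (each student in turn takes its best remaining section) gives 224 points, worse by 20.
Swapping Osei↔Leclerc (Osei→Section 11am 12 points, Leclerc→Section 3pm 12 points) loses 93.
Checked against all permutations: 244 points is optimal.
Leclerc's own top section is Section 1pm (64 points), but forcing Leclerc→Section 1pm and reassigning the rest optimally gives only 231 points — worse by 13.

Leclerc receives Section 11am.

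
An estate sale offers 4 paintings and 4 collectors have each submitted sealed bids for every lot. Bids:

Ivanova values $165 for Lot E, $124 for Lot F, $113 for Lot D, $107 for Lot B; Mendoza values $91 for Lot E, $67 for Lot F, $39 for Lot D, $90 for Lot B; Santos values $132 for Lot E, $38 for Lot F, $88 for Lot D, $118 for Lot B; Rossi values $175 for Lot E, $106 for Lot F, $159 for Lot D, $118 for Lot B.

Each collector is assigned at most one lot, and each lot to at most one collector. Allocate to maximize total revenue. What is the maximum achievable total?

Max total: $509

Optimal: Ivanova→Lot E ($165), Mendoza→Lot F ($67), Santos→Lot B ($118), Rossi→Lot D ($159) — total 165+67+118+159 = $509.
Next-best assignment: Ivanova→Lot F, Mendoza→Lot B, Santos→Lot E, Rossi→Lot D = $505.
No other one-to-one assignment exceeds $509.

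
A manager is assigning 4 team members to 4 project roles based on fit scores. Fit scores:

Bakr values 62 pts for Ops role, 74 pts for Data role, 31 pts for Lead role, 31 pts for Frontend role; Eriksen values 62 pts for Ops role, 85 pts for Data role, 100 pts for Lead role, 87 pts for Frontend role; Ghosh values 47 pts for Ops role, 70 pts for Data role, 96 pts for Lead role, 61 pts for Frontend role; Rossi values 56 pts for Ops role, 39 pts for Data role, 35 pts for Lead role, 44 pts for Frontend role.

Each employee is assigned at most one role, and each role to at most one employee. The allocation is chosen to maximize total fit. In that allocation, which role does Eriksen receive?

Optimal: Bakr→Data role (74 pts), Eriksen→Frontend role (87 pts), Ghosh→Lead role (96 pts), Rossi→Ops role (56 pts) — total 74+87+96+56 = 313 pts.
Max-entry greedy (repeatedly take the single best remaining cell) gives 291 pts, worse by 22.
Swapping Eriksen↔Ghosh (Eriksen→Lead role 100 pts, Ghosh→Frontend role 61 pts) loses 22.
Eriksen's own top role is Lead role (100 pts), but forcing Eriksen→Lead role and reassigning the rest optimally gives only 291 pts — worse by 22.

Eriksen receives Frontend role.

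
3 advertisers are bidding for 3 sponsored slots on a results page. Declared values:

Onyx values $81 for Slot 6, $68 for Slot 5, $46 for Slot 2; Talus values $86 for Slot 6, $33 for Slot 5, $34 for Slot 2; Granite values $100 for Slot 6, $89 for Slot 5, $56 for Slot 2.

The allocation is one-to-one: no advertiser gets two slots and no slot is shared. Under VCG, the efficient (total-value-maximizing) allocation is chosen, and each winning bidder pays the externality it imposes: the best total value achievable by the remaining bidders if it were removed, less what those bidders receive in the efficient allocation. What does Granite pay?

Efficient allocation: Onyx→Slot 2 ($46), Talus→Slot 6 ($86), Granite→Slot 5 ($89); total welfare W = $221.
Granite receives Slot 5 at value $89, so the others get W − 89 = $132.
Without Granite: best allocation of the remaining 2 bidders over all 3 slots is Onyx→Slot 5 ($68), Talus→Slot 6 ($86), total $154.
VCG payment = (others' best without Granite) − (others' welfare with Granite) = 154 − 132 = $22.

Granite pays $22.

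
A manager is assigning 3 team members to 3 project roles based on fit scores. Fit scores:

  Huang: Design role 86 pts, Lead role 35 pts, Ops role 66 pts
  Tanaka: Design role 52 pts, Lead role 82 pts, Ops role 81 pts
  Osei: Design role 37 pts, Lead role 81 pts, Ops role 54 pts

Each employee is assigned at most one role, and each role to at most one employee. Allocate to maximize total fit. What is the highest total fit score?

Maximum total: 248 pts

This is the linear assignment problem.
Optimal: Huang→Design role (86 pts), Tanaka→Ops role (81 pts), Osei→Lead role (81 pts) — total 86+81+81 = 248 pts.
Column-greedy (each role in turn goes to its best remaining employee) gives 222 pts, worse by 26.
Next-best assignment: Huang→Design role, Tanaka→Lead role, Osei→Ops role = 222 pts.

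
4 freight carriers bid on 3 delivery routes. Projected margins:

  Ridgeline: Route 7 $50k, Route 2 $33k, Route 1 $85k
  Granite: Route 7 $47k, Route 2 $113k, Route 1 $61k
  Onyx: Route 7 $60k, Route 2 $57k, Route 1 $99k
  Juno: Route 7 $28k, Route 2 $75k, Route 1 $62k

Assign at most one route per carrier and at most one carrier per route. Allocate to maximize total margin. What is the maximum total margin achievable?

Treat this as an assignment problem: match each carrier to one route.
Optimal: Ridgeline→Route 7 ($50k), Granite→Route 2 ($113k), Onyx→Route 1 ($99k) — total 50+113+99 = $262k.
Row-greedy (each carrier in turn takes its best remaining route) gives $258k, worse by 4.
Next-best assignment: Onyx→Route 7, Granite→Route 2, Ridgeline→Route 1 = $258k.

Max total: $262k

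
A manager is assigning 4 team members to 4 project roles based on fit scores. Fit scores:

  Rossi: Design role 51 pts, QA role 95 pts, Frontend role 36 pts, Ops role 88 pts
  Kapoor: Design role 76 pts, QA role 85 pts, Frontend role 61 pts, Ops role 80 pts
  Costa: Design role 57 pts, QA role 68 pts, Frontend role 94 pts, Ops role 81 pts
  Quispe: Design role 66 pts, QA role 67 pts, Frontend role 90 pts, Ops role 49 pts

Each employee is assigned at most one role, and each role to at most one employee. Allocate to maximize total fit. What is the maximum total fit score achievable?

Max total: 342 pts

This is a one-to-one assignment (maximum-weight bipartite matching).
Optimal: Rossi→QA role (95 pts), Kapoor→Design role (76 pts), Costa→Ops role (81 pts), Quispe→Frontend role (90 pts) — total 95+76+81+90 = 342 pts.
Max-entry greedy (repeatedly take the single best remaining cell) gives 335 pts, worse by 7.
Next-best assignment: Rossi→QA role, Kapoor→Ops role, Costa→Frontend role, Quispe→Design role = 335 pts.
Checked against all permutations: 342 pts is optimal.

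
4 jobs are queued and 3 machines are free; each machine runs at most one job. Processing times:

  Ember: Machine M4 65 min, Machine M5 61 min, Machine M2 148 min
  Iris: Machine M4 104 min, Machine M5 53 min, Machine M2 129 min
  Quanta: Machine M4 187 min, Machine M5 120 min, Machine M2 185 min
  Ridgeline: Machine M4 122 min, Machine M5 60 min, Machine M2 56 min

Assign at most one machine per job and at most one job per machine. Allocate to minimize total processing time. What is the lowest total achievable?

Min total: 174 min

Optimal: Ember→Machine M4 (65 min), Iris→Machine M5 (53 min), Ridgeline→Machine M2 (56 min) — total 65+53+56 = 174 min.
Row-greedy (each job in turn takes its cheapest remaining machine) gives 350 min, worse by 176.
Next-best assignment: Iris→Machine M4, Ember→Machine M5, Ridgeline→Machine M2 = 221 min.
No other one-to-one assignment undercuts 174 min.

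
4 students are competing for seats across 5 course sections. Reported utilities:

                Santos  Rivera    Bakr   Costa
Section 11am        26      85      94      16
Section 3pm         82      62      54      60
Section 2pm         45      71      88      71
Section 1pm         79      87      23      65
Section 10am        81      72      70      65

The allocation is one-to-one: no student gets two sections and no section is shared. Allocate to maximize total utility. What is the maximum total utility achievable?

Max total: 334 points

Treat this as an assignment problem: match each student to one section.
Optimal: Santos→Section 3pm (82 points), Rivera→Section 1pm (87 points), Bakr→Section 11am (94 points), Costa→Section 2pm (71 points) — total 82+87+94+71 = 334 points.
Column-greedy (each section in turn goes to its best remaining student) gives 312 points, worse by 22.
Swapping Bakr↔Rivera (Bakr→Section 1pm 23 points, Rivera→Section 11am 85 points) loses 73.
Checked against all permutations: 334 points is optimal.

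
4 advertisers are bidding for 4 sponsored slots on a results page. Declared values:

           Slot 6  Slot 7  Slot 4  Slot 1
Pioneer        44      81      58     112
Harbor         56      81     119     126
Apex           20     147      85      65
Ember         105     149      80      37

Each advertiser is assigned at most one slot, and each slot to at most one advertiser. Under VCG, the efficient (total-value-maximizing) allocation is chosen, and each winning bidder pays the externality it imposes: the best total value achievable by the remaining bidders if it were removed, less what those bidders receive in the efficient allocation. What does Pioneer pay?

Pioneer pays $7.

Efficient allocation: Pioneer→Slot 1 ($112), Harbor→Slot 4 ($119), Apex→Slot 7 ($147), Ember→Slot 6 ($105); total welfare W = $483.
Pioneer receives Slot 1 at value $112, so the others get W − 112 = $371.
Without Pioneer: best allocation of the remaining 3 bidders over all 4 slots is Harbor→Slot 1 ($126), Apex→Slot 7 ($147), Ember→Slot 6 ($105), total $378.
VCG payment = (others' best without Pioneer) − (others' welfare with Pioneer) = 378 − 371 = $7.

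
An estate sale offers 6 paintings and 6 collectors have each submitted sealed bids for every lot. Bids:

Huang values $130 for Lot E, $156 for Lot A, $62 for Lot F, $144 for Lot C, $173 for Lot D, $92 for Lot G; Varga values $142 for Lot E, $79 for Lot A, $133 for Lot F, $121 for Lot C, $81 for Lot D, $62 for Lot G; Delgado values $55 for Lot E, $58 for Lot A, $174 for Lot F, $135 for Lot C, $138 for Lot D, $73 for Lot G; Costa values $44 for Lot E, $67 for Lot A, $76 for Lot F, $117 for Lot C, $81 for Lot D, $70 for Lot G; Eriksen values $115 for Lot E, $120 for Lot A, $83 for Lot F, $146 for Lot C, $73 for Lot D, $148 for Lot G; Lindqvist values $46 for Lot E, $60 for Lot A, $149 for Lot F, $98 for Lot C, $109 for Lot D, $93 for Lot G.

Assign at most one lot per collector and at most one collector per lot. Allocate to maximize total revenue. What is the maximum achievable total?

Max total: $850

Optimal: Huang→Lot A ($156), Varga→Lot E ($142), Delgado→Lot D ($138), Costa→Lot C ($117), Eriksen→Lot G ($148), Lindqvist→Lot F ($149) — total 156+142+138+117+148+149 = $850.
Row-greedy (each collector in turn takes its best remaining lot) gives $814, worse by 36.
Checked against all permutations: $850 is optimal.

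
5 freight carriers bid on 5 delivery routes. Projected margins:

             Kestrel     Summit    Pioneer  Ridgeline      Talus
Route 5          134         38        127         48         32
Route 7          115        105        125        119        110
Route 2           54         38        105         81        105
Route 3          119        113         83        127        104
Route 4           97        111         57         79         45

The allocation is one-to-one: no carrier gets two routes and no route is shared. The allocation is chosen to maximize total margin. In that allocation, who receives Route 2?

Optimal: Kestrel→Route 5 ($134k), Summit→Route 4 ($111k), Pioneer→Route 7 ($125k), Ridgeline→Route 3 ($127k), Talus→Route 2 ($105k) — total 134+111+125+127+105 = $602k.
Row-greedy (each carrier in turn takes its best remaining route) gives $498k, worse by 104.
Swapping Kestrel↔Pioneer (Kestrel→Route 7 $115k, Pioneer→Route 5 $127k) loses 17.
Talus's own top route is Route 7 ($110k), but forcing Talus→Route 7 and reassigning the rest optimally gives only $587k — worse by 15.

Talus receives Route 2.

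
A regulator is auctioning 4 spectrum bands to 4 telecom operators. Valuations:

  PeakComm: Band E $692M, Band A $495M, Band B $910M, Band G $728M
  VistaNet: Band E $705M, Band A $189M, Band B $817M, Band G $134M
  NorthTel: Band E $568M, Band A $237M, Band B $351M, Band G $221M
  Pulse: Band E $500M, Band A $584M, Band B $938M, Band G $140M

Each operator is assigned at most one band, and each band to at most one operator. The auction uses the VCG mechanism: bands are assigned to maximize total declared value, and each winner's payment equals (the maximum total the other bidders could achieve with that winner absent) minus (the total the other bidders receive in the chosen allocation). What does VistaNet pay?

VistaNet pays $354M.

Efficient allocation: PeakComm→Band G ($728M), VistaNet→Band B ($817M), NorthTel→Band E ($568M), Pulse→Band A ($584M); total welfare W = $2697M.
VistaNet receives Band B at value $817M, so the others get W − 817 = $1880M.
Without VistaNet: best allocation of the remaining 3 bidders over all 4 bands is PeakComm→Band G ($728M), NorthTel→Band E ($568M), Pulse→Band B ($938M), total $2234M.
VCG payment = (others' best without VistaNet) − (others' welfare with VistaNet) = 2234 − 1880 = $354M.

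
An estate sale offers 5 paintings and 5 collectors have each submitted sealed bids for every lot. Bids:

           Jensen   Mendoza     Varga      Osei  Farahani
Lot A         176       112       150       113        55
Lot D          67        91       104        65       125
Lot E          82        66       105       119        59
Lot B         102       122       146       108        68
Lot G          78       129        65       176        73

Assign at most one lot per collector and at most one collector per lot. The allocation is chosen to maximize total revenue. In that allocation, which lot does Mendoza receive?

Mendoza receives Lot B.

Optimal: Jensen→Lot A ($176), Mendoza→Lot B ($122), Varga→Lot E ($105), Osei→Lot G ($176), Farahani→Lot D ($125) — total 176+122+105+176+125 = $704.
Column-greedy (each lot in turn goes to its best remaining collector) gives $695, worse by 9.
Next-best assignment: Jensen→Lot A, Mendoza→Lot G, Varga→Lot B, Osei→Lot E, Farahani→Lot D = $695.
Mendoza's own top lot is Lot G ($129), but forcing Mendoza→Lot G and reassigning the rest optimally gives only $695 — worse by 9.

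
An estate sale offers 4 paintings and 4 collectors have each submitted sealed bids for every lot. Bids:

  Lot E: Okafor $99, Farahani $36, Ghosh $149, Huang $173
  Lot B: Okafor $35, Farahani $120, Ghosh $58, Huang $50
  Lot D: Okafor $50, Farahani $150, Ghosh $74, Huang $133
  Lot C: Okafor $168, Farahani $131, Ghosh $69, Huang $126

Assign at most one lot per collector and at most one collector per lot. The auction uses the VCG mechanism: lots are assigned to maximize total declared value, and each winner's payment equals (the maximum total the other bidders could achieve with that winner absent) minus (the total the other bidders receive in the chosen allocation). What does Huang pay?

Efficient allocation: Okafor→Lot C ($168), Farahani→Lot B ($120), Ghosh→Lot E ($149), Huang→Lot D ($133); total welfare W = $570.
Huang receives Lot D at value $133, so the others get W − 133 = $437.
Without Huang: best allocation of the remaining 3 bidders over all 4 lots is Okafor→Lot C ($168), Farahani→Lot D ($150), Ghosh→Lot E ($149), total $467.
VCG payment = (others' best without Huang) − (others' welfare with Huang) = 467 − 437 = $30.

Huang pays $30.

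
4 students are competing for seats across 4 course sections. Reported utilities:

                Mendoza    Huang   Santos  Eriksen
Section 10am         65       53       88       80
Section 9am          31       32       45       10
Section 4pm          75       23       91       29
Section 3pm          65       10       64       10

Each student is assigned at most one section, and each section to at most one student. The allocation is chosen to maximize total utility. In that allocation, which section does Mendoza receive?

Mendoza receives Section 3pm.

Optimal: Mendoza→Section 3pm (65 points), Huang→Section 9am (32 points), Santos→Section 4pm (91 points), Eriksen→Section 10am (80 points) — total 65+32+91+80 = 268 points.
Row-greedy (each student in turn takes its best remaining section) gives 202 points, worse by 66.
Swapping Mendoza↔Santos (Mendoza→Section 4pm 75 points, Santos→Section 3pm 64 points) loses 17.
Mendoza's own top section is Section 4pm (75 points), but forcing Mendoza→Section 4pm and reassigning the rest optimally gives only 251 points — worse by 17.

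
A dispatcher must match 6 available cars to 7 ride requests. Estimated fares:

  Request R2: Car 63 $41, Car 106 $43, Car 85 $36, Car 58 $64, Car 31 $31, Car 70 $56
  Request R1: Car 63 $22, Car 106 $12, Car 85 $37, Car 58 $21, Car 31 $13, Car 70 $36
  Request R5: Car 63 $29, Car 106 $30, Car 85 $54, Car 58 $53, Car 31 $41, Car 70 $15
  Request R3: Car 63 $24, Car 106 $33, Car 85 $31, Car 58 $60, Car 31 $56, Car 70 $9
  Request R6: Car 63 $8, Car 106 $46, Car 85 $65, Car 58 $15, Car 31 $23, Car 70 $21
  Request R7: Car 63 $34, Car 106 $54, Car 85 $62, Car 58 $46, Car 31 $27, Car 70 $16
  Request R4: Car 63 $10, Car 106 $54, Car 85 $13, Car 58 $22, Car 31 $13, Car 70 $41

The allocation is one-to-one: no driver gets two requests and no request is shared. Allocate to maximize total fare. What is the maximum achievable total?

Optimal: Car 63→Request R7 ($34), Car 106→Request R4 ($54), Car 85→Request R6 ($65), Car 58→Request R5 ($53), Car 31→Request R3 ($56), Car 70→Request R2 ($56) — total 34+54+65+53+56+56 = $318.
Row-greedy (each driver in turn takes its best remaining request) gives $302, worse by 16.
Swapping Car 63↔Car 58 (Car 63→Request R5 $29, Car 58→Request R7 $46) loses 12.
Every other assignment is strictly worse.

Maximum total: $318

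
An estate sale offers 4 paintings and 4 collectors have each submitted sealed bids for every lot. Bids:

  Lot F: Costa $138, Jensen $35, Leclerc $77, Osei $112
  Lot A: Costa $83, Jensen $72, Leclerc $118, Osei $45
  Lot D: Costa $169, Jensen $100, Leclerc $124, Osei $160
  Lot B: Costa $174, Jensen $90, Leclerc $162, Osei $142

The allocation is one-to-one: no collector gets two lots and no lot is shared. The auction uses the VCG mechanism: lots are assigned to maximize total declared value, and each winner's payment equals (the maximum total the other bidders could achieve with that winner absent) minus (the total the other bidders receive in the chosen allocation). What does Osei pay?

Efficient allocation: Costa→Lot F ($138), Jensen→Lot A ($72), Leclerc→Lot B ($162), Osei→Lot D ($160); total welfare W = $532.
Osei receives Lot D at value $160, so the others get W − 160 = $372.
Without Osei: best allocation of the remaining 3 bidders over all 4 lots is Costa→Lot D ($169), Jensen→Lot A ($72), Leclerc→Lot B ($162), total $403.
VCG payment = (others' best without Osei) − (others' welfare with Osei) = 403 − 372 = $31.

Osei pays $31.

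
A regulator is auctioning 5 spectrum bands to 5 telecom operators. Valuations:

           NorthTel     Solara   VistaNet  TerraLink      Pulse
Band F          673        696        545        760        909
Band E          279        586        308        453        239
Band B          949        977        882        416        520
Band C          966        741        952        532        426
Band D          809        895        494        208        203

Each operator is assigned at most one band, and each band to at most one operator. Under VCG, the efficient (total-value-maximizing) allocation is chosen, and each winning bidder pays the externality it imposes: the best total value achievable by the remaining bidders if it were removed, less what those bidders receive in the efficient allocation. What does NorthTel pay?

Efficient allocation: NorthTel→Band B ($949M), Solara→Band D ($895M), VistaNet→Band C ($952M), TerraLink→Band E ($453M), Pulse→Band F ($909M); total welfare W = $4158M.
NorthTel receives Band B at value $949M, so the others get W − 949 = $3209M.
Without NorthTel: best allocation of the remaining 4 bidders over all 5 bands is Solara→Band B ($977M), VistaNet→Band C ($952M), TerraLink→Band E ($453M), Pulse→Band F ($909M), total $3291M.
VCG payment = (others' best without NorthTel) − (others' welfare with NorthTel) = 3291 − 3209 = $82M.

NorthTel pays $82M.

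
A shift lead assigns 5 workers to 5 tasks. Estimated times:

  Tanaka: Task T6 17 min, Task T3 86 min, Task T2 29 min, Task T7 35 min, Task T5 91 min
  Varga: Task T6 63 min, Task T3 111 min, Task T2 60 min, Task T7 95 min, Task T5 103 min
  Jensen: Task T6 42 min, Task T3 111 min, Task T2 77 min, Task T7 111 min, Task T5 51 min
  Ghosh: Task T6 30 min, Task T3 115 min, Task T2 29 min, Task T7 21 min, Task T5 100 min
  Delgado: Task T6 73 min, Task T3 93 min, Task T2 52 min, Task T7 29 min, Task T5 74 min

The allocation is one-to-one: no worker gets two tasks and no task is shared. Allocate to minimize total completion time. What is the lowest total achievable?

Minimum total: 237 min

Optimal: Tanaka→Task T6 (17 min), Varga→Task T3 (111 min), Jensen→Task T5 (51 min), Ghosh→Task T2 (29 min), Delgado→Task T7 (29 min) — total 17+111+51+29+29 = 237 min.
Column-greedy (each task in turn goes to its cheapest remaining worker) gives 285 min, worse by 48.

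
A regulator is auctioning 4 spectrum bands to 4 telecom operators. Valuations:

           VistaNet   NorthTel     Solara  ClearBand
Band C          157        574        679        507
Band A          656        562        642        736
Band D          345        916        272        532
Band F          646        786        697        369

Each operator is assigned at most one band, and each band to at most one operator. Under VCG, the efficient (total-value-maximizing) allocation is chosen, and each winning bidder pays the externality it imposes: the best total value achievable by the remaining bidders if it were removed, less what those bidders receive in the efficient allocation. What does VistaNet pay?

VistaNet pays $18M.

Efficient allocation: VistaNet→Band F ($646M), NorthTel→Band D ($916M), Solara→Band C ($679M), ClearBand→Band A ($736M); total welfare W = $2977M.
VistaNet receives Band F at value $646M, so the others get W − 646 = $2331M.
Without VistaNet: best allocation of the remaining 3 bidders over all 4 bands is NorthTel→Band D ($916M), Solara→Band F ($697M), ClearBand→Band A ($736M), total $2349M.
VCG payment = (others' best without VistaNet) − (others' welfare with VistaNet) = 2349 − 2331 = $18M.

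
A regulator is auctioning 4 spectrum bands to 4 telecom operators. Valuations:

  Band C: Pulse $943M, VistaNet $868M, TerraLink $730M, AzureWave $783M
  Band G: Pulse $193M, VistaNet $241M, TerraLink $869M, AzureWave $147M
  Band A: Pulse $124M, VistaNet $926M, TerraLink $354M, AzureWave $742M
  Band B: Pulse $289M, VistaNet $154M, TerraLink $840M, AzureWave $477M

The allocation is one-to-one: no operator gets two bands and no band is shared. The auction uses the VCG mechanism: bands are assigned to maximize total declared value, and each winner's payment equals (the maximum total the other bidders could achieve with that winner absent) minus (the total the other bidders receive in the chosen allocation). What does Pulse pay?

Efficient allocation: Pulse→Band C ($943M), VistaNet→Band A ($926M), TerraLink→Band G ($869M), AzureWave→Band B ($477M); total welfare W = $3215M.
Pulse receives Band C at value $943M, so the others get W − 943 = $2272M.
Without Pulse: best allocation of the remaining 3 bidders over all 4 bands is VistaNet→Band A ($926M), TerraLink→Band G ($869M), AzureWave→Band C ($783M), total $2578M.
VCG payment = (others' best without Pulse) − (others' welfare with Pulse) = 2578 − 2272 = $306M.

Pulse pays $306M.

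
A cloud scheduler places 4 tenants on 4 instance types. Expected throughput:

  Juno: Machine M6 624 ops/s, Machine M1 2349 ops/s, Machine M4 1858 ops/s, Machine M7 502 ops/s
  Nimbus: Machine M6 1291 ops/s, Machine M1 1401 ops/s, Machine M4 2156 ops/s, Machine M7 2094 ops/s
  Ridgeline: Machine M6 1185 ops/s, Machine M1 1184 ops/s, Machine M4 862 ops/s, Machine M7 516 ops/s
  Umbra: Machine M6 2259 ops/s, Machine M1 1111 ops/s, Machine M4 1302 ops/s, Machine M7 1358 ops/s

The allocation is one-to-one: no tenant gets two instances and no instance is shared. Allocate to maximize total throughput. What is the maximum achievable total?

This is the linear assignment problem.
Optimal: Juno→Machine M1 (2349 ops/s), Nimbus→Machine M7 (2094 ops/s), Ridgeline→Machine M4 (862 ops/s), Umbra→Machine M6 (2259 ops/s) — total 2349+2094+862+2259 = 7564 ops/s.
Row-greedy (each tenant in turn takes its best remaining instance) gives 7048 ops/s, worse by 516.
Swapping Nimbus↔Ridgeline (Nimbus→Machine M4 2156 ops/s, Ridgeline→Machine M7 516 ops/s) loses 284.
Every other assignment is strictly worse.

Maximum total: 7564 ops/s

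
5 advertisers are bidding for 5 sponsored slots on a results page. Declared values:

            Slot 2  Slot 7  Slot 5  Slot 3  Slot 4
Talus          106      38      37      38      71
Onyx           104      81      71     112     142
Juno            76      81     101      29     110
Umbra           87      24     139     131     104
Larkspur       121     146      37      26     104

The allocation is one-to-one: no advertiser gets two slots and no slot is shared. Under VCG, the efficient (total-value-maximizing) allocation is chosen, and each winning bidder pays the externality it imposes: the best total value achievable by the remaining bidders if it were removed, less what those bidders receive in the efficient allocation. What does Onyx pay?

Onyx pays $17.

Efficient allocation: Talus→Slot 2 ($106), Onyx→Slot 4 ($142), Juno→Slot 5 ($101), Umbra→Slot 3 ($131), Larkspur→Slot 7 ($146); total welfare W = $626.
Onyx receives Slot 4 at value $142, so the others get W − 142 = $484.
Without Onyx: best allocation of the remaining 4 bidders over all 5 slots is Talus→Slot 2 ($106), Juno→Slot 4 ($110), Umbra→Slot 5 ($139), Larkspur→Slot 7 ($146), total $501.
VCG payment = (others' best without Onyx) − (others' welfare with Onyx) = 501 − 484 = $17.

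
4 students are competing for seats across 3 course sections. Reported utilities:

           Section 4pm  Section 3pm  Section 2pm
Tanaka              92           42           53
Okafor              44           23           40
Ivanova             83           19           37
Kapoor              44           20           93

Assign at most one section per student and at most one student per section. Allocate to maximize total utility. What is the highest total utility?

Max total: 218 points

This is a one-to-one assignment (maximum-weight bipartite matching).
Optimal: Ivanova→Section 4pm (83 points), Tanaka→Section 3pm (42 points), Kapoor→Section 2pm (93 points) — total 83+42+93 = 218 points.
Row-greedy (each student in turn takes its best remaining section) gives 151 points, worse by 67.
Swapping Tanaka↔Ivanova (Tanaka→Section 4pm 92 points, Ivanova→Section 3pm 19 points) loses 14.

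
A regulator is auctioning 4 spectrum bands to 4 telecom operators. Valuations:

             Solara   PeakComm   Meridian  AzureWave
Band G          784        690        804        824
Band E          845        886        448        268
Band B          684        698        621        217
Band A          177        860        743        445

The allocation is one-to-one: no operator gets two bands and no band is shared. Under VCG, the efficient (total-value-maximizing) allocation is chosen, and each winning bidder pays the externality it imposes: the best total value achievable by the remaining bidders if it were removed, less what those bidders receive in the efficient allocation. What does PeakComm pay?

PeakComm pays $122M.

Efficient allocation: Solara→Band E ($845M), PeakComm→Band A ($860M), Meridian→Band B ($621M), AzureWave→Band G ($824M); total welfare W = $3150M.
PeakComm receives Band A at value $860M, so the others get W − 860 = $2290M.
Without PeakComm: best allocation of the remaining 3 bidders over all 4 bands is Solara→Band E ($845M), Meridian→Band A ($743M), AzureWave→Band G ($824M), total $2412M.
VCG payment = (others' best without PeakComm) − (others' welfare with PeakComm) = 2412 − 2290 = $122M.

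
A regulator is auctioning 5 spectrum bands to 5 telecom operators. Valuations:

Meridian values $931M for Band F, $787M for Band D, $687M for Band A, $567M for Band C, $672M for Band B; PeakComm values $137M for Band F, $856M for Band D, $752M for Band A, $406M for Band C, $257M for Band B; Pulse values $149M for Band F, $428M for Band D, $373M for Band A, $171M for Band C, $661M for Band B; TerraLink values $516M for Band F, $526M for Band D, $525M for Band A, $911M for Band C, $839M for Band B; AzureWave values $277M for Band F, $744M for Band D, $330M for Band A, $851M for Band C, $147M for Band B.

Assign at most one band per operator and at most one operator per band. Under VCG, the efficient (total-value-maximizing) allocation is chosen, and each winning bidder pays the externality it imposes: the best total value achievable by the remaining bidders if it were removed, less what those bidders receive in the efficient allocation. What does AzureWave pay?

AzureWave pays $104M.

Efficient allocation: Meridian→Band F ($931M), PeakComm→Band A ($752M), Pulse→Band B ($661M), TerraLink→Band C ($911M), AzureWave→Band D ($744M); total welfare W = $3999M.
AzureWave receives Band D at value $744M, so the others get W − 744 = $3255M.
Without AzureWave: best allocation of the remaining 4 bidders over all 5 bands is Meridian→Band F ($931M), PeakComm→Band D ($856M), Pulse→Band B ($661M), TerraLink→Band C ($911M), total $3359M.
VCG payment = (others' best without AzureWave) − (others' welfare with AzureWave) = 3359 − 3255 = $104M.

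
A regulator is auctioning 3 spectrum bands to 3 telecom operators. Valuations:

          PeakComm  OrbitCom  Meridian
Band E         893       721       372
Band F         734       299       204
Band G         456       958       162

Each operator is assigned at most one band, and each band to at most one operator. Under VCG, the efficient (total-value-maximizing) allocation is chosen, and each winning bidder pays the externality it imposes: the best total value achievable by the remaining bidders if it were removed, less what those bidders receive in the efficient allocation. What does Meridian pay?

Efficient allocation: PeakComm→Band F ($734M), OrbitCom→Band G ($958M), Meridian→Band E ($372M); total welfare W = $2064M.
Meridian receives Band E at value $372M, so the others get W − 372 = $1692M.
Without Meridian: best allocation of the remaining 2 bidders over all 3 bands is PeakComm→Band E ($893M), OrbitCom→Band G ($958M), total $1851M.
VCG payment = (others' best without Meridian) − (others' welfare with Meridian) = 1851 − 1692 = $159M.

Meridian pays $159M.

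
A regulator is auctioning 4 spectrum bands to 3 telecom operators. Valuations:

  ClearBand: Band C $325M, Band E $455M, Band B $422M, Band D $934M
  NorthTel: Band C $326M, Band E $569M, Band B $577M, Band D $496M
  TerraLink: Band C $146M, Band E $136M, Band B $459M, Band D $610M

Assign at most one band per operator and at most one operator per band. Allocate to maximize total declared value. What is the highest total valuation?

This is the linear assignment problem.
Optimal: ClearBand→Band D ($934M), NorthTel→Band E ($569M), TerraLink→Band B ($459M) — total 934+569+459 = $1962M.
Max-entry greedy (repeatedly take the single best remaining cell) gives $1657M, worse by 305.
Swapping TerraLink↔ClearBand (TerraLink→Band D $610M, ClearBand→Band B $422M) loses 361.

Max total: $1962M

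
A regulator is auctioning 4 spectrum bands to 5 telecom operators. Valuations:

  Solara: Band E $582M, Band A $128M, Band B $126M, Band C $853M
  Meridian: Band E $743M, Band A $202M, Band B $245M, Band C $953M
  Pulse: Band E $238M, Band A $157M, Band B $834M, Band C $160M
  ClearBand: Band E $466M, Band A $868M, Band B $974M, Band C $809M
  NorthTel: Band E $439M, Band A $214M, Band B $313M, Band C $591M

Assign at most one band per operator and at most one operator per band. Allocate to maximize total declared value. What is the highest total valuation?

Optimal: Meridian→Band E ($743M), ClearBand→Band A ($868M), Pulse→Band B ($834M), Solara→Band C ($853M) — total 743+868+834+853 = $3298M.
Max-entry greedy (repeatedly take the single best remaining cell) gives $2723M, worse by 575.
Swapping Solara↔Pulse (Solara→Band B $126M, Pulse→Band C $160M) loses 1401.

Maximum total: $3298M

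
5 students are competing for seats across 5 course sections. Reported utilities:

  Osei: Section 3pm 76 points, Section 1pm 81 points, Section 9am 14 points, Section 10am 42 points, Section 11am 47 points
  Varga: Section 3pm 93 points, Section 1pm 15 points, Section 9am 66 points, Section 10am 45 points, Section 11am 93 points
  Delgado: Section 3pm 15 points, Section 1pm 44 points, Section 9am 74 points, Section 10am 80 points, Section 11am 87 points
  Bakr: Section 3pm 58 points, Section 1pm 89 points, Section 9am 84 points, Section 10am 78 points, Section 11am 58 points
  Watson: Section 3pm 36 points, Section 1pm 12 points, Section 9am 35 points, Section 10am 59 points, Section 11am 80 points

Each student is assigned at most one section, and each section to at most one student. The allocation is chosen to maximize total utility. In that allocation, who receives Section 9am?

Optimal: Osei→Section 1pm (81 points), Varga→Section 3pm (93 points), Delgado→Section 10am (80 points), Bakr→Section 9am (84 points), Watson→Section 11am (80 points) — total 81+93+80+84+80 = 418 points.
Column-greedy (each section in turn goes to its best remaining student) gives 362 points, worse by 56.
Next-best assignment: Osei→Section 1pm, Varga→Section 3pm, Delgado→Section 9am, Bakr→Section 10am, Watson→Section 11am = 406 points.
No other one-to-one assignment exceeds 418 points.
Bakr's own top section is Section 1pm (89 points), but forcing Bakr→Section 1pm and reassigning the rest optimally gives only 391 points — worse by 27.

Bakr receives Section 9am.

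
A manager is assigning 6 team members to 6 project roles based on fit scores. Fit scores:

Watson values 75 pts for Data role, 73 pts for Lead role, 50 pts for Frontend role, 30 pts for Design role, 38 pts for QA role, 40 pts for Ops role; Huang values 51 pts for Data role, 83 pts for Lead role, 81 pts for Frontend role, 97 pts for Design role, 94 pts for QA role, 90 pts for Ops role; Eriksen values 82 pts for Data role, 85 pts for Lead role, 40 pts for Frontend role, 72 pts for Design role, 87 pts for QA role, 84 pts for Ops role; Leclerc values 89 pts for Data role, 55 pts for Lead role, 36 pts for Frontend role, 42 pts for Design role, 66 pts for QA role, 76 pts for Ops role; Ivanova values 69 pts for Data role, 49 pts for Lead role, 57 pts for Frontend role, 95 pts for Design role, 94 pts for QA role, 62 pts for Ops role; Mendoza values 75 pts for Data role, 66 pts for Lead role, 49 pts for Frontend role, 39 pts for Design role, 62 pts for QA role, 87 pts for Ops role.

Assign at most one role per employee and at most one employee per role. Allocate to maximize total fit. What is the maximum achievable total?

Maximum total: 512 pts

Treat this as an assignment problem: match each employee to one role.
Optimal: Watson→Lead role (73 pts), Huang→Frontend role (81 pts), Eriksen→QA role (87 pts), Leclerc→Data role (89 pts), Ivanova→Design role (95 pts), Mendoza→Ops role (87 pts) — total 73+81+87+89+95+87 = 512 pts.
Max-entry greedy (repeatedly take the single best remaining cell) gives 502 pts, worse by 10.
Swapping Watson↔Mendoza (Watson→Ops role 40 pts, Mendoza→Lead role 66 pts) loses 54.
No other one-to-one assignment exceeds 512 pts.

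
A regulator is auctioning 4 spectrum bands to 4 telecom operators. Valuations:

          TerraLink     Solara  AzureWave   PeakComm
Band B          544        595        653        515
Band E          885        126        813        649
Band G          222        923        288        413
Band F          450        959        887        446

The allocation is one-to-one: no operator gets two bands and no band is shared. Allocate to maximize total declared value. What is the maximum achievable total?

Optimal: TerraLink→Band E ($885M), Solara→Band G ($923M), AzureWave→Band F ($887M), PeakComm→Band B ($515M) — total 885+923+887+515 = $3210M.
Max-entry greedy (repeatedly take the single best remaining cell) gives $2910M, worse by 300.
No other one-to-one assignment exceeds $3210M.

Max total: $3210M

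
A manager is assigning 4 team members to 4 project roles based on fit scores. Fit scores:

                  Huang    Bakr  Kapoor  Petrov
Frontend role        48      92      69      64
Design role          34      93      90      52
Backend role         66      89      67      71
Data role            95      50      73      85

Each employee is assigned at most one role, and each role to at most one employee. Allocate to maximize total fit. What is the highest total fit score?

Max total: 348 pts

This is the linear assignment problem.
Optimal: Huang→Data role (95 pts), Bakr→Frontend role (92 pts), Kapoor→Design role (90 pts), Petrov→Backend role (71 pts) — total 95+92+90+71 = 348 pts.
Row-greedy (each employee in turn takes its best remaining role) gives 328 pts, worse by 20.
Next-best assignment: Huang→Data role, Bakr→Backend role, Kapoor→Design role, Petrov→Frontend role = 338 pts.
Checked against all permutations: 348 pts is optimal.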